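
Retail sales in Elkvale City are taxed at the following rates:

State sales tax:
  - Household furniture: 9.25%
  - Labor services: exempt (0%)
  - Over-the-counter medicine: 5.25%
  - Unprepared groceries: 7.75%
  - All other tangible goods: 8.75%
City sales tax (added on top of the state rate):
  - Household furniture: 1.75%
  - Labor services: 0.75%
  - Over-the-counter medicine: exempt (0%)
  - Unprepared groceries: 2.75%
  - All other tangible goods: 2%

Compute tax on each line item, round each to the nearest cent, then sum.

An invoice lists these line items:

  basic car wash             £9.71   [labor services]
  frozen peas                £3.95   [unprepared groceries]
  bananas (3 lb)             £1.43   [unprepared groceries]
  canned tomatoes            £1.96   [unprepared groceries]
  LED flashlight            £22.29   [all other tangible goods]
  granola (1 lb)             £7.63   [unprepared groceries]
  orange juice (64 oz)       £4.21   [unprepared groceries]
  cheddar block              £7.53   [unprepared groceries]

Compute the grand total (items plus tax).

Basic car wash £9.71: labor services → 0% + 0.75% city = 0.75% → £0.07
Frozen peas £3.95: unprepared groceries → 7.75% + 2.75% city = 10.5% → £0.41
Bananas (3 lb) £1.43: unprepared groceries → 7.75% + 2.75% city = 10.5% → £0.15
Canned tomatoes £1.96: unprepared groceries → 7.75% + 2.75% city = 10.5% → £0.21
LED flashlight £22.29: all other tangible goods → 8.75% + 2% city = 10.75% → £2.40
Granola (1 lb) £7.63: unprepared groceries → 7.75% + 2.75% city = 10.5% → £0.80
Orange juice (64 oz) £4.21: unprepared groceries → 7.75% + 2.75% city = 10.5% → £0.44
Cheddar block £7.53: unprepared groceries → 7.75% + 2.75% city = 10.5% → £0.79
Subtotal = £58.71; tax = £5.27; total due = £63.98

£63.98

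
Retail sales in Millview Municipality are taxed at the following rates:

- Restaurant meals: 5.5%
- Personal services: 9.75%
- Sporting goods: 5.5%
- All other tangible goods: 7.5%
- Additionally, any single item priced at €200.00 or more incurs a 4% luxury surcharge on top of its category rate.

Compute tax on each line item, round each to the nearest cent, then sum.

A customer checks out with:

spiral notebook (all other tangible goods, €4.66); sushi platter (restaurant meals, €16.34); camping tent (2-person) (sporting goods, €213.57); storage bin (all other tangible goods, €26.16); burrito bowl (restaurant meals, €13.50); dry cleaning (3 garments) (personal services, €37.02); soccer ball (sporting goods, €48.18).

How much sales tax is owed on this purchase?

€30.50

Spiral notebook €4.66: all other tangible goods → 7.5% → €0.35
Sushi platter €16.34: restaurant meals → 5.5% → €0.90
Camping tent (2-person) €213.57: sporting goods → 5.5% + 4% surcharge = 9.5% → €20.29
Storage bin €26.16: all other tangible goods → 7.5% → €1.96
Burrito bowl €13.50: restaurant meals → 5.5% → €0.74
Dry cleaning (3 garments) €37.02: personal services → 9.75% → €3.61
Soccer ball €48.18: sporting goods → 5.5% → €2.65
Total tax = €0.35 + €0.90 + €20.29 + €1.96 + €0.74 + €3.61 + €2.65 = €30.50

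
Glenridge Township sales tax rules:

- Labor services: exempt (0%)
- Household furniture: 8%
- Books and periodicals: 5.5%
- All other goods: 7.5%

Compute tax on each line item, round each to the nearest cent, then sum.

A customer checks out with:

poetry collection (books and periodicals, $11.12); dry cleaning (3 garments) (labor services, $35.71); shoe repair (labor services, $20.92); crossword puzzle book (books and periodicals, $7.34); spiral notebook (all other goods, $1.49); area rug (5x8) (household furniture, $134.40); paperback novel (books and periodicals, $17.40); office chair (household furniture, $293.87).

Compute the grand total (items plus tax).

Poetry collection $11.12: books and periodicals → 5.5% → $0.61
Dry cleaning (3 garments) $35.71: labor services → 0% → $0.00
Shoe repair $20.92: labor services → 0% → $0.00
Crossword puzzle book $7.34: books and periodicals → 5.5% → $0.40
Spiral notebook $1.49: all other goods → 7.5% → $0.11
Area rug (5x8) $134.40: household furniture → 8% → $10.75
Paperback novel $17.40: books and periodicals → 5.5% → $0.96
Office chair $293.87: household furniture → 8% → $23.51
Subtotal = $522.25; tax = $36.34; total due = $558.59

$558.59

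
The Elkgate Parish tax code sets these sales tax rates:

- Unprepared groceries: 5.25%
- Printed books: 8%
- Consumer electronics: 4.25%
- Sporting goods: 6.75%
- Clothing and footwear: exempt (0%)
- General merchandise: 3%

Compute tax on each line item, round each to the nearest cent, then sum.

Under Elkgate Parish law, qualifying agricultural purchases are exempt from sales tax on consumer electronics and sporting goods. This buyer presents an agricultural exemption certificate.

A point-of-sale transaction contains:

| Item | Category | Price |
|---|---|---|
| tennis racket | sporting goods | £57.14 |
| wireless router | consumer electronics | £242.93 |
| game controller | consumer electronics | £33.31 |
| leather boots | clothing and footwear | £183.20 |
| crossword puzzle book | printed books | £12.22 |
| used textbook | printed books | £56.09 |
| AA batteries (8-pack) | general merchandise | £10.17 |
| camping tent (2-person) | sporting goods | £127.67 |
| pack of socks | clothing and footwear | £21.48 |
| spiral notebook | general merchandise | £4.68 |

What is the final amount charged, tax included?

Tennis racket £57.14: sporting goods, buyer-exempt → 0% → £0.00
Wireless router £242.93: consumer electronics, buyer-exempt → 0% → £0.00
Game controller £33.31: consumer electronics, buyer-exempt → 0% → £0.00
Leather boots £183.20: clothing and footwear → 0% → £0.00
Crossword puzzle book £12.22: printed books → 8% → £0.98
Used textbook £56.09: printed books → 8% → £4.49
AA batteries (8-pack) £10.17: general merchandise → 3% → £0.31
Camping tent (2-person) £127.67: sporting goods, buyer-exempt → 0% → £0.00
Pack of socks £21.48: clothing and footwear → 0% → £0.00
Spiral notebook £4.68: general merchandise → 3% → £0.14
Subtotal = £748.89; tax = £5.92; total due = £754.81

£754.81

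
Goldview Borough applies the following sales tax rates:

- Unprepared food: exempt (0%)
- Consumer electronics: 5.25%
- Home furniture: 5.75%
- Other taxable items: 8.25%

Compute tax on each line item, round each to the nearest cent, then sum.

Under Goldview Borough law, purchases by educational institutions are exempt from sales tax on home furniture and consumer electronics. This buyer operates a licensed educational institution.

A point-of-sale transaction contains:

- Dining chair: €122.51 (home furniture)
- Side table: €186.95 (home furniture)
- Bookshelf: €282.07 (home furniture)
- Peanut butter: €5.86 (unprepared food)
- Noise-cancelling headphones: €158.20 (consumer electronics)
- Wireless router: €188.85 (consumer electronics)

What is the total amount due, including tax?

€944.44

Dining chair €122.51: home furniture, buyer-exempt → 0% → €0.00
Side table €186.95: home furniture, buyer-exempt → 0% → €0.00
Bookshelf €282.07: home furniture, buyer-exempt → 0% → €0.00
Peanut butter €5.86: unprepared food → 0% → €0.00
Noise-cancelling headphones €158.20: consumer electronics, buyer-exempt → 0% → €0.00
Wireless router €188.85: consumer electronics, buyer-exempt → 0% → €0.00
Subtotal = €944.44; tax = €0.00; total due = €944.44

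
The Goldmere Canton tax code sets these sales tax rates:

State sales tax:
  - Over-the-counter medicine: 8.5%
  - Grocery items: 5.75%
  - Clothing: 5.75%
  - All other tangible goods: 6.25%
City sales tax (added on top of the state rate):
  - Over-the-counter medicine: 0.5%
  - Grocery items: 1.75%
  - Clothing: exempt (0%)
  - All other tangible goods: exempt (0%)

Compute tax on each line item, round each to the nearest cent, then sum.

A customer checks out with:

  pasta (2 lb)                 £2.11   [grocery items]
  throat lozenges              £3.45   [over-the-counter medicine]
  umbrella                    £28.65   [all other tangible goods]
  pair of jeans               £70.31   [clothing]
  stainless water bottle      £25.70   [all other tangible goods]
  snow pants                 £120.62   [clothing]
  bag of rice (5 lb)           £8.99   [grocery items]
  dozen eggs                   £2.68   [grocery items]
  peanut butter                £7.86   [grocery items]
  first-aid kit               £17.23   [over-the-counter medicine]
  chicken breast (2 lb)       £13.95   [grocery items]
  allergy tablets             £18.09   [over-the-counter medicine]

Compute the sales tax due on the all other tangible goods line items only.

£3.40

Umbrella £28.65: all other tangible goods → 6.25% + 0% city = 6.25% → £1.79
Stainless water bottle £25.70: all other tangible goods → 6.25% + 0% city = 6.25% → £1.61
Tax on all other tangible goods = £1.79 + £1.61 = £3.40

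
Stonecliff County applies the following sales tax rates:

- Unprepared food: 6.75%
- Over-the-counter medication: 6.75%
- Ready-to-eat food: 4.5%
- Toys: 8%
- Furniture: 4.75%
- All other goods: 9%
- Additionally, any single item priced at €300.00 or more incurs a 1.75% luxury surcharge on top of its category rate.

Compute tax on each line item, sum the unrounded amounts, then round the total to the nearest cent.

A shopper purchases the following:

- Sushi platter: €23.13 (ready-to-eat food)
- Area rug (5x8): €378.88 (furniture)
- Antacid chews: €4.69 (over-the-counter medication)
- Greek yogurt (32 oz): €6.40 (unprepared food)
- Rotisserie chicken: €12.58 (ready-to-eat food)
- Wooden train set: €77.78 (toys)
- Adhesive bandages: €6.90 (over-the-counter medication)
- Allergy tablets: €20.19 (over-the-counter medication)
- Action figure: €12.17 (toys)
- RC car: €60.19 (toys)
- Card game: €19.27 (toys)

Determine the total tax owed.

€42.36

Sushi platter €23.13: ready-to-eat food → 4.5% → €1.04085
Area rug (5x8) €378.88: furniture → 4.75% + 1.75% surcharge = 6.5% → €24.6272
Antacid chews €4.69: over-the-counter medication → 6.75% → €0.316575
Greek yogurt (32 oz) €6.40: unprepared food → 6.75% → €0.432
Rotisserie chicken €12.58: ready-to-eat food → 4.5% → €0.5661
Wooden train set €77.78: toys → 8% → €6.2224
Adhesive bandages €6.90: over-the-counter medication → 6.75% → €0.46575
Allergy tablets €20.19: over-the-counter medication → 6.75% → €1.362825
Action figure €12.17: toys → 8% → €0.9736
RC car €60.19: toys → 8% → €4.8152
Card game €19.27: toys → 8% → €1.5416
Unrounded tax sum = €42.3641 → €42.36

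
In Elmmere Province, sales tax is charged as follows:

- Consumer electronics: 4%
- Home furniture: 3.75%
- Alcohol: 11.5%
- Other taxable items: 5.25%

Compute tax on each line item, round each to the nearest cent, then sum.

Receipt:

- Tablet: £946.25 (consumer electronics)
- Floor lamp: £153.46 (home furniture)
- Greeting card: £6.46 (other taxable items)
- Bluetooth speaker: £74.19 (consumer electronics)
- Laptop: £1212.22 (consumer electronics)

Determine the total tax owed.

£95.40

Tablet £946.25: consumer electronics → 4% → £37.85
Floor lamp £153.46: home furniture → 3.75% → £5.75
Greeting card £6.46: other taxable items → 5.25% → £0.34
Bluetooth speaker £74.19: consumer electronics → 4% → £2.97
Laptop £1212.22: consumer electronics → 4% → £48.49
Total tax = £37.85 + £5.75 + £0.34 + £2.97 + £48.49 = £95.40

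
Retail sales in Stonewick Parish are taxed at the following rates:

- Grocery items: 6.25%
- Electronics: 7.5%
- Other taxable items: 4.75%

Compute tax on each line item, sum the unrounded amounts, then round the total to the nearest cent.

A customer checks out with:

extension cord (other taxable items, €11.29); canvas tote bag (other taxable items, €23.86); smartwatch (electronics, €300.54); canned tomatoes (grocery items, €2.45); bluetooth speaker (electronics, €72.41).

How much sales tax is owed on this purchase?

€29.79

Extension cord €11.29: other taxable items → 4.75% → €0.536275
Canvas tote bag €23.86: other taxable items → 4.75% → €1.13335
Smartwatch €300.54: electronics → 7.5% → €22.5405
Canned tomatoes €2.45: grocery items → 6.25% → €0.153125
Bluetooth speaker €72.41: electronics → 7.5% → €5.43075
Unrounded tax sum = €29.794 → €29.79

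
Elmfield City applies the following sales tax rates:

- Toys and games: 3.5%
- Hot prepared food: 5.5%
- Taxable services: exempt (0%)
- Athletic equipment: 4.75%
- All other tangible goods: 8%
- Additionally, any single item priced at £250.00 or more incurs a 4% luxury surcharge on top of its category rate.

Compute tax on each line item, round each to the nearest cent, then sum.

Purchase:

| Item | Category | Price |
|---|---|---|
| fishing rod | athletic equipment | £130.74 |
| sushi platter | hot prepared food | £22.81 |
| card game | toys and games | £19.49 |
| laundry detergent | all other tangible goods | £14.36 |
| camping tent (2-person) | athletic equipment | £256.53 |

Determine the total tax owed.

£31.74

Fishing rod £130.74: athletic equipment → 4.75% → £6.21
Sushi platter £22.81: hot prepared food → 5.5% → £1.25
Card game £19.49: toys and games → 3.5% → £0.68
Laundry detergent £14.36: all other tangible goods → 8% → £1.15
Camping tent (2-person) £256.53: athletic equipment → 4.75% + 4% surcharge = 8.75% → £22.45
Total tax = £6.21 + £1.25 + £0.68 + £1.15 + £22.45 = £31.74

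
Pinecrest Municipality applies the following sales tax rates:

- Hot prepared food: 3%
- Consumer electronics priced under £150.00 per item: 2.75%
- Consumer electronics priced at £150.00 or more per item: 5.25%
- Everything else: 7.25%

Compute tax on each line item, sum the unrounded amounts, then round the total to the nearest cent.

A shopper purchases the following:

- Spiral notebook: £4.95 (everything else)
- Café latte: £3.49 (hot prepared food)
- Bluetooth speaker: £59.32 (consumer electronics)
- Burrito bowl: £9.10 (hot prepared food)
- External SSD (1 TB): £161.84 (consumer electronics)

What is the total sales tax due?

Spiral notebook £4.95: everything else → 7.25% → £0.358875
Café latte £3.49: hot prepared food → 3% → £0.1047
Bluetooth speaker £59.32: consumer electronics, under £150.00 → 2.75% → £1.6313
Burrito bowl £9.10: hot prepared food → 3% → £0.273
External SSD (1 TB) £161.84: consumer electronics, £150.00 or more → 5.25% → £8.4966
Unrounded tax sum = £10.864475 → £10.86

£10.86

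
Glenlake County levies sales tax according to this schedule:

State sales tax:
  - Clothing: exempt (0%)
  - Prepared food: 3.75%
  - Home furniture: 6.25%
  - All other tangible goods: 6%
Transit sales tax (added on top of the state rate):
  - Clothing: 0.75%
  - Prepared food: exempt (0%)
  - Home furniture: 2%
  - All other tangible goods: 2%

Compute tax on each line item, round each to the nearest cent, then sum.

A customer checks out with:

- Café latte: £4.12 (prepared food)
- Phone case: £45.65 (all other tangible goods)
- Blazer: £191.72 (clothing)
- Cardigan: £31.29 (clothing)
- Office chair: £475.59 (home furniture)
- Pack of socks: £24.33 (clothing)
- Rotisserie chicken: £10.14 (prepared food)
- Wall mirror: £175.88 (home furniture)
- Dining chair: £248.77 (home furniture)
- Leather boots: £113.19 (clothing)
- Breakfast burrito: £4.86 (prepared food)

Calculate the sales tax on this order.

£81.33

Café latte £4.12: prepared food → 3.75% + 0% transit = 3.75% → £0.15
Phone case £45.65: all other tangible goods → 6% + 2% transit = 8% → £3.65
Blazer £191.72: clothing → 0% + 0.75% transit = 0.75% → £1.44
Cardigan £31.29: clothing → 0% + 0.75% transit = 0.75% → £0.23
Office chair £475.59: home furniture → 6.25% + 2% transit = 8.25% → £39.24
Pack of socks £24.33: clothing → 0% + 0.75% transit = 0.75% → £0.18
Rotisserie chicken £10.14: prepared food → 3.75% + 0% transit = 3.75% → £0.38
Wall mirror £175.88: home furniture → 6.25% + 2% transit = 8.25% → £14.51
Dining chair £248.77: home furniture → 6.25% + 2% transit = 8.25% → £20.52
Leather boots £113.19: clothing → 0% + 0.75% transit = 0.75% → £0.85
Breakfast burrito £4.86: prepared food → 3.75% + 0% transit = 3.75% → £0.18
Total tax = £0.15 + £3.65 + £1.44 + £0.23 + £39.24 + £0.18 + £0.38 + £14.51 + £20.52 + £0.85 + £0.18 = £81.33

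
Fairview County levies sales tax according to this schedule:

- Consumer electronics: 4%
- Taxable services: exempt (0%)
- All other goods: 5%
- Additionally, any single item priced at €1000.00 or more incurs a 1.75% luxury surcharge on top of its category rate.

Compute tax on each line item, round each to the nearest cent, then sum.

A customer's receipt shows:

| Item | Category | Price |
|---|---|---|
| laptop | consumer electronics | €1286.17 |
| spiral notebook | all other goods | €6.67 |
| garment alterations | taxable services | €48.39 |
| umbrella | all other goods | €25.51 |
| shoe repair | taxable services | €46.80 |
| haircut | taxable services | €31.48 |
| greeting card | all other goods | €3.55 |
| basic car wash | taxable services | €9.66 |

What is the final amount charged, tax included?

Laptop €1286.17: consumer electronics → 4% + 1.75% surcharge = 5.75% → €73.95
Spiral notebook €6.67: all other goods → 5% → €0.33
Garment alterations €48.39: taxable services → 0% → €0.00
Umbrella €25.51: all other goods → 5% → €1.28
Shoe repair €46.80: taxable services → 0% → €0.00
Haircut €31.48: taxable services → 0% → €0.00
Greeting card €3.55: all other goods → 5% → €0.18
Basic car wash €9.66: taxable services → 0% → €0.00
Subtotal = €1458.23; tax = €75.74; total due = €1533.97

€1533.97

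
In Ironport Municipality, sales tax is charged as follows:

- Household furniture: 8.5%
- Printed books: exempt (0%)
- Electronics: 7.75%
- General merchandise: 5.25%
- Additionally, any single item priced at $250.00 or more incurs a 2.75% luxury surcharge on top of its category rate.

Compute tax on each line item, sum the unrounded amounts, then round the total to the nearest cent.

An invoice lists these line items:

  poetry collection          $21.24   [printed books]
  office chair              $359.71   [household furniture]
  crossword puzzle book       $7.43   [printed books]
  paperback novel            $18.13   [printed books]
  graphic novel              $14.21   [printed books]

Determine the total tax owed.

$40.47

Poetry collection $21.24: printed books → 0% → $0.00
Office chair $359.71: household furniture → 8.5% + 2.75% surcharge = 11.25% → $40.467375
Crossword puzzle book $7.43: printed books → 0% → $0.00
Paperback novel $18.13: printed books → 0% → $0.00
Graphic novel $14.21: printed books → 0% → $0.00
Unrounded tax sum = $40.467375 → $40.47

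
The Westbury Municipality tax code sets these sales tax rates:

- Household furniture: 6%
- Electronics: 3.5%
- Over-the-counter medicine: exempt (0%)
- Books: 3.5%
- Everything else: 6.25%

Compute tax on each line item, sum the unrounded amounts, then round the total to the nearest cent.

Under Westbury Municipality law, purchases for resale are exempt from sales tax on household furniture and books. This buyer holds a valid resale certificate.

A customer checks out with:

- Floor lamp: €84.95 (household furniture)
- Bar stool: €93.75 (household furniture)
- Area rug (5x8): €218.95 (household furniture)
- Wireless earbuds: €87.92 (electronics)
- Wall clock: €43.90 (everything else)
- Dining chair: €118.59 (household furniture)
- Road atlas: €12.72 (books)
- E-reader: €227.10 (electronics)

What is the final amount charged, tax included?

€901.65

Floor lamp €84.95: household furniture, buyer-exempt → 0% → €0.00
Bar stool €93.75: household furniture, buyer-exempt → 0% → €0.00
Area rug (5x8) €218.95: household furniture, buyer-exempt → 0% → €0.00
Wireless earbuds €87.92: electronics → 3.5% → €3.0772
Wall clock €43.90: everything else → 6.25% → €2.74375
Dining chair €118.59: household furniture, buyer-exempt → 0% → €0.00
Road atlas €12.72: books, buyer-exempt → 0% → €0.00
E-reader €227.10: electronics → 3.5% → €7.9485
Subtotal = €887.88; unrounded tax = €13.76945 → €13.77; total due = €901.65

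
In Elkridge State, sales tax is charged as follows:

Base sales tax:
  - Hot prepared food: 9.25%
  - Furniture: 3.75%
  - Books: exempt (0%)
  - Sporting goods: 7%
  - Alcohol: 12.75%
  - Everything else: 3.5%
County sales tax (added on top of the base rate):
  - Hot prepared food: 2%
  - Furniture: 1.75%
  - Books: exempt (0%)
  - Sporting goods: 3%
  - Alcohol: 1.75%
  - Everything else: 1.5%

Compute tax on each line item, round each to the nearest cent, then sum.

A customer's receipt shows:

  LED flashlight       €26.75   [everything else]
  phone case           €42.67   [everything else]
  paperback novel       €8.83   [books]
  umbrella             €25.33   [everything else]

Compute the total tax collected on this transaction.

LED flashlight €26.75: everything else → 3.5% + 1.5% county = 5% → €1.34
Phone case €42.67: everything else → 3.5% + 1.5% county = 5% → €2.13
Paperback novel €8.83: books → 0% + 0% county = 0% → €0.00
Umbrella €25.33: everything else → 3.5% + 1.5% county = 5% → €1.27
Total tax = €1.34 + €2.13 + €1.27 = €4.74

€4.74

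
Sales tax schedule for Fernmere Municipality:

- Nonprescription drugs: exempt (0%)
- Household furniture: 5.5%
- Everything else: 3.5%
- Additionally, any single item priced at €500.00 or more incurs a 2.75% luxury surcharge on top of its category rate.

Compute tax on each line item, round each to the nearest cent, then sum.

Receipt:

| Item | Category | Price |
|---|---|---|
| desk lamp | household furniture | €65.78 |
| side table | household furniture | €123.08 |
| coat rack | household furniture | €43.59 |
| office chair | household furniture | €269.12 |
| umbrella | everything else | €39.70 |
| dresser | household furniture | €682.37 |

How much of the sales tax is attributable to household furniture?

Desk lamp €65.78: household furniture → 5.5% → €3.62
Side table €123.08: household furniture → 5.5% → €6.77
Coat rack €43.59: household furniture → 5.5% → €2.40
Office chair €269.12: household furniture → 5.5% → €14.80
Dresser €682.37: household furniture → 5.5% + 2.75% surcharge = 8.25% → €56.30
Tax on household furniture = €3.62 + €6.77 + €2.40 + €14.80 + €56.30 = €83.89

€83.89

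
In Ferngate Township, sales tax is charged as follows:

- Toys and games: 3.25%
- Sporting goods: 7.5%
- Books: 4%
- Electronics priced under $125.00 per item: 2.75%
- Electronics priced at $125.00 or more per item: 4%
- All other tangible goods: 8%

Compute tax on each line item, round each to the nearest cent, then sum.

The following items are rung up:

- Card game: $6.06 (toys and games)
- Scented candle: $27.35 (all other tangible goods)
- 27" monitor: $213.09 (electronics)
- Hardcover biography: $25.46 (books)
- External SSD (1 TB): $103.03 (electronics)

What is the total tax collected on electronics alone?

27" monitor $213.09: electronics, $125.00 or more → 4% → $8.52
External SSD (1 TB) $103.03: electronics, under $125.00 → 2.75% → $2.83
Tax on electronics = $8.52 + $2.83 = $11.35

$11.35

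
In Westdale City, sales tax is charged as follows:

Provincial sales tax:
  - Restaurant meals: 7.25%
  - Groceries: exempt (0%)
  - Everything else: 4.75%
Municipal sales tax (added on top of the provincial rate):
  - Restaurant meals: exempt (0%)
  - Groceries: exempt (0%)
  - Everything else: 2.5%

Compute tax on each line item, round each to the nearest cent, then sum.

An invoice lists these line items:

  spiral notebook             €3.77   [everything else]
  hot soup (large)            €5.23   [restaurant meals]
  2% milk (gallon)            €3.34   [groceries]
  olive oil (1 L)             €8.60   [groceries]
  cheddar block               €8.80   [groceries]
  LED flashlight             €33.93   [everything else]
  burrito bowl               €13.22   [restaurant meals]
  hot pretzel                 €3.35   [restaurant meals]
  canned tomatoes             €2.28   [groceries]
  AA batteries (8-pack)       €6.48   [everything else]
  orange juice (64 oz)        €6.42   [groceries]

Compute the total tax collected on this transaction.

Spiral notebook €3.77: everything else → 4.75% + 2.5% municipal = 7.25% → €0.27
Hot soup (large) €5.23: restaurant meals → 7.25% + 0% municipal = 7.25% → €0.38
2% milk (gallon) €3.34: groceries → 0% + 0% municipal = 0% → €0.00
Olive oil (1 L) €8.60: groceries → 0% + 0% municipal = 0% → €0.00
Cheddar block €8.80: groceries → 0% + 0% municipal = 0% → €0.00
LED flashlight €33.93: everything else → 4.75% + 2.5% municipal = 7.25% → €2.46
Burrito bowl €13.22: restaurant meals → 7.25% + 0% municipal = 7.25% → €0.96
Hot pretzel €3.35: restaurant meals → 7.25% + 0% municipal = 7.25% → €0.24
Canned tomatoes €2.28: groceries → 0% + 0% municipal = 0% → €0.00
AA batteries (8-pack) €6.48: everything else → 4.75% + 2.5% municipal = 7.25% → €0.47
Orange juice (64 oz) €6.42: groceries → 0% + 0% municipal = 0% → €0.00
Total tax = €0.27 + €0.38 + €2.46 + €0.96 + €0.24 + €0.47 = €4.78

€4.78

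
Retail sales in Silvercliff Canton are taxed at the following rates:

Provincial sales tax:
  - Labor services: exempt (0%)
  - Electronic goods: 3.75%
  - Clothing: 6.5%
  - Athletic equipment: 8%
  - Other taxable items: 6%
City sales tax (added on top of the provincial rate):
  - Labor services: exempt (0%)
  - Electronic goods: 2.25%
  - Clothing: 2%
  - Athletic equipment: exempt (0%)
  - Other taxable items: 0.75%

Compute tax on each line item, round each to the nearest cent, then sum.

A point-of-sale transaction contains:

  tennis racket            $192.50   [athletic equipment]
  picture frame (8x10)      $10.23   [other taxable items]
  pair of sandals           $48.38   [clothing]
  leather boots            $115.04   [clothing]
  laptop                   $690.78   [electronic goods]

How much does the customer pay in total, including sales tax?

Tennis racket $192.50: athletic equipment → 8% + 0% city = 8% → $15.40
Picture frame (8x10) $10.23: other taxable items → 6% + 0.75% city = 6.75% → $0.69
Pair of sandals $48.38: clothing → 6.5% + 2% city = 8.5% → $4.11
Leather boots $115.04: clothing → 6.5% + 2% city = 8.5% → $9.78
Laptop $690.78: electronic goods → 3.75% + 2.25% city = 6% → $41.45
Subtotal = $1056.93; tax = $71.43; total due = $1128.36

$1128.36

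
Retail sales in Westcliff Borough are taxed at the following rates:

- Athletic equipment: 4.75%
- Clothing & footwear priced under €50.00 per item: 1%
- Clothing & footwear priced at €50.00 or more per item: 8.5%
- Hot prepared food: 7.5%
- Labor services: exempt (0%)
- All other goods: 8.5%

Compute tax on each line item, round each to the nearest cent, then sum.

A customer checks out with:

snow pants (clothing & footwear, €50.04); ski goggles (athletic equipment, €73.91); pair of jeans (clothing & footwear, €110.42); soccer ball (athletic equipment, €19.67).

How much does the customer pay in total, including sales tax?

Snow pants €50.04: clothing & footwear, €50.00 or more → 8.5% → €4.25
Ski goggles €73.91: athletic equipment → 4.75% → €3.51
Pair of jeans €110.42: clothing & footwear, €50.00 or more → 8.5% → €9.39
Soccer ball €19.67: athletic equipment → 4.75% → €0.93
Subtotal = €254.04; tax = €18.08; total due = €272.12

€272.12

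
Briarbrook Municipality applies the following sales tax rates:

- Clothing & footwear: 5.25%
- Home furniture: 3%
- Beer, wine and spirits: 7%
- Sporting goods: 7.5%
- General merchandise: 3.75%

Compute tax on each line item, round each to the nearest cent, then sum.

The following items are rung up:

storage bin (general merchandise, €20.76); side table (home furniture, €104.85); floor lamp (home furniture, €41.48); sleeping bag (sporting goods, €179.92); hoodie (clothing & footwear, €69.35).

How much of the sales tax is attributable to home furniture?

Side table €104.85: home furniture → 3% → €3.15
Floor lamp €41.48: home furniture → 3% → €1.24
Tax on home furniture = €3.15 + €1.24 = €4.39

€4.39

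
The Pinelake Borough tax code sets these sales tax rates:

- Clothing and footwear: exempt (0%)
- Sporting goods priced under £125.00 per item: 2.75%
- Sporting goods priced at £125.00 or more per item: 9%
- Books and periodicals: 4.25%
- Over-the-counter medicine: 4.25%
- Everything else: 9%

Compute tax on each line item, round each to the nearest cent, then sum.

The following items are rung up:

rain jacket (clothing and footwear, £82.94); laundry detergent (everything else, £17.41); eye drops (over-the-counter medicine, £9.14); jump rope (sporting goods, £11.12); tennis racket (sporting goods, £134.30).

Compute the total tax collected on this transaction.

£14.36

Rain jacket £82.94: clothing and footwear → 0% → £0.00
Laundry detergent £17.41: everything else → 9% → £1.57
Eye drops £9.14: over-the-counter medicine → 4.25% → £0.39
Jump rope £11.12: sporting goods, under £125.00 → 2.75% → £0.31
Tennis racket £134.30: sporting goods, £125.00 or more → 9% → £12.09
Total tax = £1.57 + £0.39 + £0.31 + £12.09 = £14.36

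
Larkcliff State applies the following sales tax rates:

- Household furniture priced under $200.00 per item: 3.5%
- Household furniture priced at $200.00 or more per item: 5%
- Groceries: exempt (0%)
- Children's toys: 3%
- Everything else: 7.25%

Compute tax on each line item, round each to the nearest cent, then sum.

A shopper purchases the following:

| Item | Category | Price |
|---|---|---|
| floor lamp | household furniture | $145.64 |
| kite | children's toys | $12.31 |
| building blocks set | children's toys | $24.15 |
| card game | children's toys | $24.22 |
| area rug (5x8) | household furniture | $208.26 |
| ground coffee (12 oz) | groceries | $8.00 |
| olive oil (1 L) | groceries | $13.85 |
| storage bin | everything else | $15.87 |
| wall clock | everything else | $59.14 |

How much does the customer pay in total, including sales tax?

$534.21

Floor lamp $145.64: household furniture, under $200.00 → 3.5% → $5.10
Kite $12.31: children's toys → 3% → $0.37
Building blocks set $24.15: children's toys → 3% → $0.72
Card game $24.22: children's toys → 3% → $0.73
Area rug (5x8) $208.26: household furniture, $200.00 or more → 5% → $10.41
Ground coffee (12 oz) $8.00: groceries → 0% → $0.00
Olive oil (1 L) $13.85: groceries → 0% → $0.00
Storage bin $15.87: everything else → 7.25% → $1.15
Wall clock $59.14: everything else → 7.25% → $4.29
Subtotal = $511.44; tax = $22.77; total due = $534.21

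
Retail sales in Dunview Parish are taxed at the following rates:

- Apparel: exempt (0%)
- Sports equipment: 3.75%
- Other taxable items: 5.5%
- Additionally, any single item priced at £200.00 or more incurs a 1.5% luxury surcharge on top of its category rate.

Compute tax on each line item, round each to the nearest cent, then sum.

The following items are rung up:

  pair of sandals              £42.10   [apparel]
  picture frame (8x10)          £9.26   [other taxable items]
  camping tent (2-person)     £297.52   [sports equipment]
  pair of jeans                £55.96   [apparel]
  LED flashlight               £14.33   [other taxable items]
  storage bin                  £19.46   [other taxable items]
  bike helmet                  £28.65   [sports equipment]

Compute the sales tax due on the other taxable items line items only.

Picture frame (8x10) £9.26: other taxable items → 5.5% → £0.51
LED flashlight £14.33: other taxable items → 5.5% → £0.79
Storage bin £19.46: other taxable items → 5.5% → £1.07
Tax on other taxable items = £0.51 + £0.79 + £1.07 = £2.37

£2.37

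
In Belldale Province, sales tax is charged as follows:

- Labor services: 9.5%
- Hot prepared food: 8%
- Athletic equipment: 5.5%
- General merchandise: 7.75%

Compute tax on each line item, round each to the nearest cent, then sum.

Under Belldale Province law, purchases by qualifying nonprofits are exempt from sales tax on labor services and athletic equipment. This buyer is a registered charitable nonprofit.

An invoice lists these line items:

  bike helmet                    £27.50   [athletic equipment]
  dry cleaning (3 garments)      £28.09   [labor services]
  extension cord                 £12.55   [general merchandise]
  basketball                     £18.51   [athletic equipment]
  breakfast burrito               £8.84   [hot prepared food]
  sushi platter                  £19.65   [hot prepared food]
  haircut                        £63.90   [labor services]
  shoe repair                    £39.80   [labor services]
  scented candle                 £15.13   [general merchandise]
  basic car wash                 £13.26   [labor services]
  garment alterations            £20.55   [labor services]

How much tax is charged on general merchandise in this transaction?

Extension cord £12.55: general merchandise → 7.75% → £0.97
Scented candle £15.13: general merchandise → 7.75% → £1.17
Tax on general merchandise = £0.97 + £1.17 = £2.14

£2.14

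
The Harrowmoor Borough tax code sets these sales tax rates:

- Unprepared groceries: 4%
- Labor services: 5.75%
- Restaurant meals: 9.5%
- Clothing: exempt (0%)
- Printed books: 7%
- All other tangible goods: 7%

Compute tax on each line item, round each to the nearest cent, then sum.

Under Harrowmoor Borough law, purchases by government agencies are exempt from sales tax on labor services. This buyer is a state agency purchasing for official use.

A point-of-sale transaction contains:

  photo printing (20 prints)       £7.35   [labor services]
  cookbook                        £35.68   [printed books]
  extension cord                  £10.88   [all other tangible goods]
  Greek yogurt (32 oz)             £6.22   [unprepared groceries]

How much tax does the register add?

Photo printing (20 prints) £7.35: labor services, buyer-exempt → 0% → £0.00
Cookbook £35.68: printed books → 7% → £2.50
Extension cord £10.88: all other tangible goods → 7% → £0.76
Greek yogurt (32 oz) £6.22: unprepared groceries → 4% → £0.25
Total tax = £2.50 + £0.76 + £0.25 = £3.51

£3.51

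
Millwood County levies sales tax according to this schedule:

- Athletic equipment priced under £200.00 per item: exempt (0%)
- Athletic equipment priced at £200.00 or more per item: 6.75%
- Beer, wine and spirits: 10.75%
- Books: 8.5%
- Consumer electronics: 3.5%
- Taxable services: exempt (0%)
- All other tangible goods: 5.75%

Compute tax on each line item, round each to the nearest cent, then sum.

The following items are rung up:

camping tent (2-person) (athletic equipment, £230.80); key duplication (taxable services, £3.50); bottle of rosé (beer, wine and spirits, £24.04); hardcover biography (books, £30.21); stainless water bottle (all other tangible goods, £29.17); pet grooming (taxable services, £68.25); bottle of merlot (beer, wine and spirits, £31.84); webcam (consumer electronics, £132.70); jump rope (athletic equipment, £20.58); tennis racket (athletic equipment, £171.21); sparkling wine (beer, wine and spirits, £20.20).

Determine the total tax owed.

£32.64

Camping tent (2-person) £230.80: athletic equipment, £200.00 or more → 6.75% → £15.58
Key duplication £3.50: taxable services → 0% → £0.00
Bottle of rosé £24.04: beer, wine and spirits → 10.75% → £2.58
Hardcover biography £30.21: books → 8.5% → £2.57
Stainless water bottle £29.17: all other tangible goods → 5.75% → £1.68
Pet grooming £68.25: taxable services → 0% → £0.00
Bottle of merlot £31.84: beer, wine and spirits → 10.75% → £3.42
Webcam £132.70: consumer electronics → 3.5% → £4.64
Jump rope £20.58: athletic equipment, under £200.00 → 0% → £0.00
Tennis racket £171.21: athletic equipment, under £200.00 → 0% → £0.00
Sparkling wine £20.20: beer, wine and spirits → 10.75% → £2.17
Total tax = £15.58 + £2.58 + £2.57 + £1.68 + £3.42 + £4.64 + £2.17 = £32.64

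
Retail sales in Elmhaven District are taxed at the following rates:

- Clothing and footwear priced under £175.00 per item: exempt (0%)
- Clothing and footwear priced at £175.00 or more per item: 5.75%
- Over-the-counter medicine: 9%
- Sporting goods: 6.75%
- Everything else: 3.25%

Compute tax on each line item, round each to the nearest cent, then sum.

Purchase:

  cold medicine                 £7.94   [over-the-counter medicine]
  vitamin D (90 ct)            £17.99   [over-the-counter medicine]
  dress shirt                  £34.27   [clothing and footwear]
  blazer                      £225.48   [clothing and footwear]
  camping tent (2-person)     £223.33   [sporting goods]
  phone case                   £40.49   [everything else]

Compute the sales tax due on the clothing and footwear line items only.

Dress shirt £34.27: clothing and footwear, under £175.00 → 0% → £0.00
Blazer £225.48: clothing and footwear, £175.00 or more → 5.75% → £12.97
Tax on clothing and footwear = £0.00 + £12.97 = £12.97

£12.97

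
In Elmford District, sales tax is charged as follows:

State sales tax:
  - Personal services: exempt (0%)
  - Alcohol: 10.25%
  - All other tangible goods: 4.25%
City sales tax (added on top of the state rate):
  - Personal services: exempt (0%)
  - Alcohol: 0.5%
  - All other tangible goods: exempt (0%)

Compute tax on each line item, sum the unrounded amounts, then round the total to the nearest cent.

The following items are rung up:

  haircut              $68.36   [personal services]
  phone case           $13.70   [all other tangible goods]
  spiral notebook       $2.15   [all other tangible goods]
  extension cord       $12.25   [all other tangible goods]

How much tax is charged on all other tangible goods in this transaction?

$1.19

Phone case $13.70: all other tangible goods → 4.25% + 0% city = 4.25% → $0.58225
Spiral notebook $2.15: all other tangible goods → 4.25% + 0% city = 4.25% → $0.091375
Extension cord $12.25: all other tangible goods → 4.25% + 0% city = 4.25% → $0.520625
Tax on all other tangible goods: unrounded sum = $1.19425 → $1.19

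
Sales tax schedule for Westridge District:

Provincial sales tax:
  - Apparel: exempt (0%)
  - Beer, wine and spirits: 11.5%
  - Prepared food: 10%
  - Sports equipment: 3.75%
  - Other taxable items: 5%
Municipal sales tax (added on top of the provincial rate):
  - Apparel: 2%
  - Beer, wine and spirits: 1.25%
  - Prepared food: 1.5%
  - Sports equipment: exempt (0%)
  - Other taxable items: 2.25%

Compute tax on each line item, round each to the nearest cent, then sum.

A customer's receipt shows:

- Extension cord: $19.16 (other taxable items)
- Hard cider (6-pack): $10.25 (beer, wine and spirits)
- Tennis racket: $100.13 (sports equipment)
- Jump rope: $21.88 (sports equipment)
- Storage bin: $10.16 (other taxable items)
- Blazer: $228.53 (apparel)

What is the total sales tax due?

Extension cord $19.16: other taxable items → 5% + 2.25% municipal = 7.25% → $1.39
Hard cider (6-pack) $10.25: beer, wine and spirits → 11.5% + 1.25% municipal = 12.75% → $1.31
Tennis racket $100.13: sports equipment → 3.75% + 0% municipal = 3.75% → $3.75
Jump rope $21.88: sports equipment → 3.75% + 0% municipal = 3.75% → $0.82
Storage bin $10.16: other taxable items → 5% + 2.25% municipal = 7.25% → $0.74
Blazer $228.53: apparel → 0% + 2% municipal = 2% → $4.57
Total tax = $1.39 + $1.31 + $3.75 + $0.82 + $0.74 + $4.57 = $12.58

$12.58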